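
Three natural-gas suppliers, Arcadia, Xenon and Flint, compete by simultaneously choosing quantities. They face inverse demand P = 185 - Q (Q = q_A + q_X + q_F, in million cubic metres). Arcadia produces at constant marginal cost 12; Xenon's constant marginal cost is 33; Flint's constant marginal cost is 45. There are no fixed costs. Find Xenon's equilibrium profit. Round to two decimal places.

1278.06

Arcadia's profit: π_A = (185 - Q)q_A - (12q_A). Setting ∂π_A/∂q_A = 0: 173 - 2q_A - (q_X + q_F) = 0.
Xenon's first-order condition: 152 - 2q_X - (q_A + q_F) = 0.
Flint's first-order condition: 140 - 2q_F - (q_A + q_X) = 0.
Adding the 3 first-order conditions: 465 − 4Q = 0, so Q = 465/4.
Back-substituting: q_A = (173 − 465/4) = 227/4, q_X = (152 − 465/4) = 143/4, q_F = (140 − 465/4) = 95/4.
Price P = 185 - 465/4 = 275/4.
Xenon's profit: (275/4 - 33)·(143/4) = 1278.0625.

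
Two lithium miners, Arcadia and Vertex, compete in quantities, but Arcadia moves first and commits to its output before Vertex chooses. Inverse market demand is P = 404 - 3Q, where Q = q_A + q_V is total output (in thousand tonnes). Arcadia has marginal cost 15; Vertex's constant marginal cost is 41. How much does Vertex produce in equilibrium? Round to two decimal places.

Solve by backward induction. Given q_A, the follower Vertex maximises π_V = (404 - 3q_A - 3q_V)q_V - 41q_V.
∂π_V/∂q_V = 363 - 3q_A - 6q_V = 0 gives the reaction function q_V = (363 - 3q_A)/6.
The leader anticipates this reaction. Substituting into P = 404 - 3Q gives P = 445/2 - (3/2)q_A, so π_A = (445/2 - (3/2)q_A)q_A - 15q_A.
The leader's first-order condition 415/2 - 3q_A = 0 yields q_A = 415/6.
Then q_V = (363 - 3·(415/6))/6 = 311/12.

25.92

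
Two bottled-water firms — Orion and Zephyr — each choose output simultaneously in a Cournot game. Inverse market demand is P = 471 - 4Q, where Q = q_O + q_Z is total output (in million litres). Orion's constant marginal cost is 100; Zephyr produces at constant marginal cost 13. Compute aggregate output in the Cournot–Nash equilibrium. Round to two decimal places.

69.08

Orion's profit: π_O = (471 - 4Q)q_O - (100q_O). Setting ∂π_O/∂q_O = 0: 371 - 8q_O - 4(q_Z) = 0.
Zephyr's profit: π_Z = (471 - 4Q)q_Z - (13q_Z). Setting ∂π_Z/∂q_Z = 0: 458 - 8q_Z - 4(q_O) = 0.
Rearranging gives the reaction functions q_O = (371 - 4q_Z)/8 and q_Z = (458 - 4q_O)/8.
Solving the pair: q_O = 71/3, q_Z = 545/12.
Total output Q = 71/3 + 545/12 = 829/12.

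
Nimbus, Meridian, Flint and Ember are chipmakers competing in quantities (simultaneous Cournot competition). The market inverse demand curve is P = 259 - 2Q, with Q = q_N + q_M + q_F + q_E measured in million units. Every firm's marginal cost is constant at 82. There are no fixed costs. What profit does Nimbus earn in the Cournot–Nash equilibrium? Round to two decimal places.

626.58

A representative firm's profit is π_i = q_i(259 - 2Q) - 82q_i.
Setting ∂π_i/∂q_i = 0 with rivals' quantities fixed: 177 - 4q_i - 2·Σ_{j≠i} q_j = 0.
With identical firms every q_j equals q_i, so Σ_{j≠i} q_j = 3q_i and 177 = 10q_i, giving q_i = 177/10.
Price P = 259 - 2·(354/5) = 587/5.
Nimbus's profit: (587/5 - 82)·(177/10) = 626.5800.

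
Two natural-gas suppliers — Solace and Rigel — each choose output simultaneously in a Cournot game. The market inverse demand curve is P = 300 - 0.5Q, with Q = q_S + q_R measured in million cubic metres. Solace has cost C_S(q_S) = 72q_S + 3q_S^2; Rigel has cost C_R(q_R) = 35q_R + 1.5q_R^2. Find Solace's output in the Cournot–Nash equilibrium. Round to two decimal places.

Solace's profit: π_S = (300 - 0.5Q)q_S - (72q_S + 3q_S²). Setting ∂π_S/∂q_S = 0: 228 - 7q_S - (1/2)(q_R) = 0.
Rigel's first-order condition: 265 - 4q_R - (1/2)(q_S) = 0.
So q_S = (228 - (1/2)q_R)/7 and q_R = (265 - (1/2)q_S)/4.
Solving the pair: q_S = 28.0901, q_R = 62.7387.

28.09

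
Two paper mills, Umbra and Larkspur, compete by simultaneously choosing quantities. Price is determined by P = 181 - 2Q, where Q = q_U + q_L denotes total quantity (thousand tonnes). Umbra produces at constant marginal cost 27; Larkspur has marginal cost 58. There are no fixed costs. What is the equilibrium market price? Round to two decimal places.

Umbra's profit: π_U = (181 - 2Q)q_U - (27q_U). Setting ∂π_U/∂q_U = 0: 154 - 4q_U - 2(q_L) = 0.
Larkspur's first-order condition: 123 - 4q_L - 2(q_U) = 0.
Rearranging gives the reaction functions q_U = (154 - 2q_L)/4 and q_L = (123 - 2q_U)/4.
Solving the pair: q_U = 185/6, q_L = 46/3.
Total output Q = 277/6, so price P = 181 - 2·(277/6) = 266/3.

88.67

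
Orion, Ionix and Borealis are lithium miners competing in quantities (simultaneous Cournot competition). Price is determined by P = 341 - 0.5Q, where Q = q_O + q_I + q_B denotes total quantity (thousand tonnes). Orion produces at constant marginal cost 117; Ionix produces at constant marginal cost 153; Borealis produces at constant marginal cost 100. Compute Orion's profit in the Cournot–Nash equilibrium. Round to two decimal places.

7381.13

Orion's profit: π_O = (341 - 0.5Q)q_O - (117q_O). Setting ∂π_O/∂q_O = 0: 224 - q_O - (1/2)(q_I + q_B) = 0.
Ionix's profit: π_I = (341 - 0.5Q)q_I - (153q_I). Setting ∂π_I/∂q_I = 0: 188 - q_I - (1/2)(q_O + q_B) = 0.
Borealis's first-order condition: 241 - q_B - (1/2)(q_O + q_I) = 0.
Adding the 3 conditions: 653 − Q − Q = 0, i.e. Q = 653/2.
Back-substituting: q_O = (224 − 653/4)/(1/2) = 243/2, q_I = (188 − 653/4)/(1/2) = 99/2, q_B = (241 − 653/4)/(1/2) = 311/2.
Price P = 341 - (1/2)·(653/2) = 711/4.
Orion's profit: (711/4 - 117)·(243/2) = 7381.1250.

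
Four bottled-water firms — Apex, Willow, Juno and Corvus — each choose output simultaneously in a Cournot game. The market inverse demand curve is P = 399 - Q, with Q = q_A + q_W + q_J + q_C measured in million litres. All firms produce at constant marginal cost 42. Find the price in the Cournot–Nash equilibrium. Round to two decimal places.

113.40

A representative firm's profit is π_i = q_i(399 - Q) - 42q_i.
Setting ∂π_i/∂q_i = 0 with rivals' quantities fixed: 357 - 2q_i - Σ_{j≠i} q_j = 0.
With identical firms every q_j equals q_i, so Σ_{j≠i} q_j = 3q_i and 357 = 5q_i, giving q_i = 357/5.
Total output Q = 1428/5, so price P = 399 - 1428/5 = 567/5.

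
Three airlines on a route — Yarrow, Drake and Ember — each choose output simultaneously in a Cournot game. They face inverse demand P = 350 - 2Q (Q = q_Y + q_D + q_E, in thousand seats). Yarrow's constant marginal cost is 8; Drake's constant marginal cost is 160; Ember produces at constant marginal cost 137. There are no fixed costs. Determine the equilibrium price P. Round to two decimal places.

Yarrow's profit: π_Y = (350 - 2Q)q_Y - (8q_Y). Setting ∂π_Y/∂q_Y = 0: 342 - 4q_Y - 2(q_D + q_E) = 0.
Drake's profit: π_D = (350 - 2Q)q_D - (160q_D). Setting ∂π_D/∂q_D = 0: 190 - 4q_D - 2(q_Y + q_E) = 0.
Ember's profit: π_E = (350 - 2Q)q_E - (137q_E). Setting ∂π_E/∂q_E = 0: 213 - 4q_E - 2(q_Y + q_D) = 0.
Adding the 3 first-order conditions: 745 − 8Q = 0, so Q = 745/8.
Back-substituting: q_Y = (342 − 745/4)/2 = 623/8, q_D = (190 − 745/4)/2 = 15/8, q_E = (213 − 745/4)/2 = 107/8.
Total output Q = 745/8, so price P = 350 - 2·(745/8) = 655/4.

163.75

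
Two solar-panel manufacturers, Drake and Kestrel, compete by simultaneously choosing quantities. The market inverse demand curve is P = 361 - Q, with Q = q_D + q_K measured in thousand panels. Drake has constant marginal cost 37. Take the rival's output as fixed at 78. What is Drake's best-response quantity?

123

With the rival's output fixed at 78, Drake's profit is π_D = (361 - 78 - q_D)q_D - (37q_D) = (283 - q_D)q_D - (37q_D).
∂π_D/∂q_D = 246 - 2q_D = 0, so q_D = 123.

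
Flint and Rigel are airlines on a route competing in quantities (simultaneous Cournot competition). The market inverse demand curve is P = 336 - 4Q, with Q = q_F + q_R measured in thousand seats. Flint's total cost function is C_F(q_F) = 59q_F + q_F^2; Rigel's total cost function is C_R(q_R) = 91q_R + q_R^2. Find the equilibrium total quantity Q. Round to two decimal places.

37.29

Flint's profit: π_F = (336 - 4Q)q_F - (59q_F + q_F²). Setting ∂π_F/∂q_F = 0: 277 - 10q_F - 4(q_R) = 0.
Rigel's profit: π_R = (336 - 4Q)q_R - (91q_R + q_R²). Setting ∂π_R/∂q_R = 0: 245 - 10q_R - 4(q_F) = 0.
Rearranging gives the reaction functions q_F = (277 - 4q_R)/10 and q_R = (245 - 4q_F)/10.
Substituting one into the other gives q_F = 895/42 and q_R = 671/42.
Total output Q = 895/42 + 671/42 = 261/7.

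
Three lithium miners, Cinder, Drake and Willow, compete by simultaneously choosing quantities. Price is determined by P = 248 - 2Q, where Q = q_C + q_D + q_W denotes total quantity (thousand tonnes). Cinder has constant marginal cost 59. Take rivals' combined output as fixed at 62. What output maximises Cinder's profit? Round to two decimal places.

With rivals' combined output fixed at 62, Cinder's profit is π_C = (248 - 2·62 - 2q_C)q_C - (59q_C) = (124 - 2q_C)q_C - (59q_C).
∂π_C/∂q_C = 65 - 4q_C = 0, so q_C = 65/4.

16.25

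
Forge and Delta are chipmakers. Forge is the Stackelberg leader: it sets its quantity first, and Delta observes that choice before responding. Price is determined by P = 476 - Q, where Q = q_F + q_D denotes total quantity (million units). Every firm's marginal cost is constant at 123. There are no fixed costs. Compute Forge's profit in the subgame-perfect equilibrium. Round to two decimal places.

Solve by backward induction. Given q_F, the follower Delta maximises π_D = (476 - q_F - q_D)q_D - 123q_D.
∂π_D/∂q_D = 353 - q_F - 2q_D = 0 gives the reaction function q_D = (353 - q_F)/2.
The leader anticipates this reaction. Substituting into P = 476 - Q gives P = 599/2 - (1/2)q_F, so π_F = (599/2 - (1/2)q_F)q_F - 123q_F.
Leader FOC: 353/2 - q_F = 0, so q_F = 353/2.
Then q_D = (353 - 353/2)/2 = 353/4.
Price P = 476 - 1059/4 = 845/4.
Forge's profit: (845/4 - 123)·(353/2) = 15576.1250.

15576.13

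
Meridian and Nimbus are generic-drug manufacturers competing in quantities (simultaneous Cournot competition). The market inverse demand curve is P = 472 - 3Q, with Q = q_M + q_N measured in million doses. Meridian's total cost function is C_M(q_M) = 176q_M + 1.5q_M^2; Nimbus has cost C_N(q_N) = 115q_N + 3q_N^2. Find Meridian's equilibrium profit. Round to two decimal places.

2826.15

Meridian's profit: π_M = (472 - 3Q)q_M - (176q_M + (3/2)q_M²). Setting ∂π_M/∂q_M = 0: 296 - 9q_M - 3(q_N) = 0.
Nimbus's first-order condition: 357 - 12q_N - 3(q_M) = 0.
Rearranging gives the reaction functions q_M = (296 - 3q_N)/9 and q_N = (357 - 3q_M)/12.
Solving the pair: q_M = 827/33, q_N = 775/33.
Price P = 472 - 3·(534/11) = 326.3636.
Meridian's profit: 326.3636·(827/33) - 176·(827/33) - (3/2)(827/33)² = 2826.1529.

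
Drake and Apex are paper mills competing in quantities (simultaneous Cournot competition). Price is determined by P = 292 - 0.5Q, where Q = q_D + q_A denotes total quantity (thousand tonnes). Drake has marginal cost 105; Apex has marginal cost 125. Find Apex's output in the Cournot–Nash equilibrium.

98

Drake's profit: π_D = (292 - 0.5Q)q_D - (105q_D). Setting ∂π_D/∂q_D = 0: 187 - q_D - (1/2)(q_A) = 0.
Apex's profit: π_A = (292 - 0.5Q)q_A - (125q_A). Setting ∂π_A/∂q_A = 0: 167 - q_A - (1/2)(q_D) = 0.
Best responses: q_D = (187 - (1/2)q_A), q_A = (167 - (1/2)q_D).
Substituting one into the other gives q_D = 138 and q_A = 98.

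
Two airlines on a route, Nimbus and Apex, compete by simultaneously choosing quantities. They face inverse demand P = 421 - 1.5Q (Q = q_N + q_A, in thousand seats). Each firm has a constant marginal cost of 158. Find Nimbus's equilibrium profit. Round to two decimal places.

A representative firm's profit is π_i = q_i(421 - 1.5Q) - 158q_i.
Setting ∂π_i/∂q_i = 0 with rivals' quantities fixed: 263 - 3q_i - (3/2)q_j = 0.
With identical firms every q_j equals q_i, so q_j = q_i and 263 = (9/2)q_i, giving q_i = 526/9.
Price P = 421 - (3/2)·(1052/9) = 737/3.
Nimbus's profit: (737/3 - 158)·(526/9) = 5123.6296.

5123.63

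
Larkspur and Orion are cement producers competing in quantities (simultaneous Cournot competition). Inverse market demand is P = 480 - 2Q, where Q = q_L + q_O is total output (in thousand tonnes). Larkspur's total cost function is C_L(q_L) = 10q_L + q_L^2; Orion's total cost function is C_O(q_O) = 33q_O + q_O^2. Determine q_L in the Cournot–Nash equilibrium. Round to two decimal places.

60.19

Larkspur's profit: π_L = (480 - 2Q)q_L - (10q_L + q_L²). Setting ∂π_L/∂q_L = 0: 470 - 6q_L - 2(q_O) = 0.
Orion's first-order condition: 447 - 6q_O - 2(q_L) = 0.
Rearranging gives the reaction functions q_L = (470 - 2q_O)/6 and q_O = (447 - 2q_L)/6.
Substituting one into the other gives q_L = 963/16 and q_O = 871/16.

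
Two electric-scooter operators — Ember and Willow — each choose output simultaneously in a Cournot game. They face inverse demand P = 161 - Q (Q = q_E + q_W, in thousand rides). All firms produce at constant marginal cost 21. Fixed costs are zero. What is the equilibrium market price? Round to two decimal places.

67.67

Each firm earns π_i = (161 - Q)q_i - 21q_i.
Setting ∂π_i/∂q_i = 0 with rivals' quantities fixed: 140 - 2q_i - q_j = 0.
By symmetry each firm produces the same amount; substituting q_j = q_i yields q_i = 140/3.
Total output Q = 280/3, so price P = 161 - 280/3 = 203/3.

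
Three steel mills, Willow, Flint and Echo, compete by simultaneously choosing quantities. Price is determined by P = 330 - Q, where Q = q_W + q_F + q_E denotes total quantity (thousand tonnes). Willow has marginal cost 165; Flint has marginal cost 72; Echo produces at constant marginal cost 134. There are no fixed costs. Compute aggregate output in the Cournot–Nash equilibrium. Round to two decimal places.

Willow's profit: π_W = (330 - Q)q_W - (165q_W). Setting ∂π_W/∂q_W = 0: 165 - 2q_W - (q_F + q_E) = 0.
Flint's profit: π_F = (330 - Q)q_F - (72q_F). Setting ∂π_F/∂q_F = 0: 258 - 2q_F - (q_W + q_E) = 0.
Echo's profit: π_E = (330 - Q)q_E - (134q_E). Setting ∂π_E/∂q_E = 0: 196 - 2q_E - (q_W + q_F) = 0.
Summing all 3 equations gives 619 − 4Q = 0, hence Q = 619/4.
Back-substituting: q_W = (165 − 619/4) = 41/4, q_F = (258 − 619/4) = 413/4, q_E = (196 − 619/4) = 165/4.
Total output Q = 41/4 + 413/4 + 165/4 = 619/4.

154.75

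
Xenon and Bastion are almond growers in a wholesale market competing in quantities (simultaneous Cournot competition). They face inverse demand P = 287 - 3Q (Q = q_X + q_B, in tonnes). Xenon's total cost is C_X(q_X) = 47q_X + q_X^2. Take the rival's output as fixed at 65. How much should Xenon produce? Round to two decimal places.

With the rival's output fixed at 65, Xenon's profit is π_X = (287 - 3·65 - 3q_X)q_X - (47q_X + q_X²) = (92 - 3q_X)q_X - (47q_X + q_X²).
∂π_X/∂q_X = 45 - 8q_X = 0, so q_X = 45/8.

5.63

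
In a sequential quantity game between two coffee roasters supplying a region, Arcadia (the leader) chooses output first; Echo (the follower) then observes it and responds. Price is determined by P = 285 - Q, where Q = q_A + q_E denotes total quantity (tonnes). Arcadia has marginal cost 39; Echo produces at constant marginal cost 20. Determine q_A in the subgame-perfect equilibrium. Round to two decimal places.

Solve by backward induction. Given q_A, the follower Echo maximises π_E = (285 - q_A - q_E)q_E - 20q_E.
∂π_E/∂q_E = 265 - q_A - 2q_E = 0 gives the reaction function q_E = (265 - q_A)/2.
The leader anticipates this reaction. Substituting into P = 285 - Q gives P = 305/2 - (1/2)q_A, so π_A = (305/2 - (1/2)q_A)q_A - 39q_A.
Leader FOC: 227/2 - q_A = 0, so q_A = 227/2.
Then q_E = (265 - 227/2)/2 = 303/4.

113.50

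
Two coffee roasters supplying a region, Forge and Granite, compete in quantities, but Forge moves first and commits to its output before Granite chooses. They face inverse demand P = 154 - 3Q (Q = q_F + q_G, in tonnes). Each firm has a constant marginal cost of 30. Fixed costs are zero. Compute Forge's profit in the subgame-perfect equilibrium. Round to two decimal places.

640.67

Solve by backward induction. Given q_F, the follower Granite maximises π_G = (154 - 3q_F - 3q_G)q_G - 30q_G.
Follower FOC: 124 - 3q_F - 6q_G = 0, so q_G(q_F) = (124 - 3q_F)/6.
The leader anticipates this reaction. Substituting into P = 154 - 3Q gives P = 92 - (3/2)q_F, so π_F = (92 - (3/2)q_F)q_F - 30q_F.
Leader FOC: 62 - 3q_F = 0, so q_F = 62/3.
Then q_G = (124 - 3·(62/3))/6 = 31/3.
Price P = 154 - 3·31 = 61.
Forge's profit: (61 - 30)·(62/3) = 1922/3.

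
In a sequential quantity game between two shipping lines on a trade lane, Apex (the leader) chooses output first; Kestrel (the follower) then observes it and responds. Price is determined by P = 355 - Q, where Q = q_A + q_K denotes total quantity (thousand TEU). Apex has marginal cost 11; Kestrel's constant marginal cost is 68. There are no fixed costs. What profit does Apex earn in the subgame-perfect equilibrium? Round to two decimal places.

Solve by backward induction. Given q_A, the follower Kestrel maximises π_K = (355 - q_A - q_K)q_K - 68q_K.
Setting the follower's marginal profit to zero, 287 - q_A - 2q_K = 0, i.e. q_K = (287 - q_A)/2.
Apex substitutes q_K(q_A) into its own profit: π_A = q_A(355 - q_A - (287 - q_A)/2) - 11q_A = (423/2 - (1/2)q_A)q_A - 11q_A.
Leader FOC: 401/2 - q_A = 0, so q_A = 401/2.
Then q_K = (287 - 401/2)/2 = 173/4.
Price P = 355 - 975/4 = 445/4.
Apex's profit: (445/4 - 11)·(401/2) = 20100.1250.

20100.13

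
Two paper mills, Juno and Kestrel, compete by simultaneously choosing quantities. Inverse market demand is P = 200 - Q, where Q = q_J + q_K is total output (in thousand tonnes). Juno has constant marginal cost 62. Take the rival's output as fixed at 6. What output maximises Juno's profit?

With the rival's output fixed at 6, Juno's profit is π_J = (200 - 6 - q_J)q_J - (62q_J) = (194 - q_J)q_J - (62q_J).
∂π_J/∂q_J = 132 - 2q_J = 0, so q_J = 66.

66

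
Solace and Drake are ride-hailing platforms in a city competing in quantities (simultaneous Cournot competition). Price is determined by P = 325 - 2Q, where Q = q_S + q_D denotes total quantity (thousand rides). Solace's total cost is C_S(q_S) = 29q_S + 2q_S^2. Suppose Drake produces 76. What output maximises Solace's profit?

With the rival's output fixed at 76, Solace's profit is π_S = (325 - 2·76 - 2q_S)q_S - (29q_S + 2q_S²) = (173 - 2q_S)q_S - (29q_S + 2q_S²).
∂π_S/∂q_S = 144 - 8q_S = 0, so q_S = 18.

18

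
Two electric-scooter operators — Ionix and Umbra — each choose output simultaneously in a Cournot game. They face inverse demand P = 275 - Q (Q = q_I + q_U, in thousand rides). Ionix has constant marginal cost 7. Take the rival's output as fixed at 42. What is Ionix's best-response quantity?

113

With the rival's output fixed at 42, Ionix's profit is π_I = (275 - 42 - q_I)q_I - (7q_I) = (233 - q_I)q_I - (7q_I).
∂π_I/∂q_I = 226 - 2q_I = 0, so q_I = 113.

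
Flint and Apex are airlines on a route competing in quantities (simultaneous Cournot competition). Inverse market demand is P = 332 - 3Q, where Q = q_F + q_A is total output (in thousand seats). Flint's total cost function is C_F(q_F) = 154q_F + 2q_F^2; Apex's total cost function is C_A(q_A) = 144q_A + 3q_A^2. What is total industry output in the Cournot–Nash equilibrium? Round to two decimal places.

Flint's profit: π_F = (332 - 3Q)q_F - (154q_F + 2q_F²). Setting ∂π_F/∂q_F = 0: 178 - 10q_F - 3(q_A) = 0.
Apex's first-order condition: 188 - 12q_A - 3(q_F) = 0.
So q_F = (178 - 3q_A)/10 and q_A = (188 - 3q_F)/12.
Solving the pair: q_F = 524/37, q_A = 1346/111.
Total output Q = 524/37 + 1346/111 = 26.2883.

26.29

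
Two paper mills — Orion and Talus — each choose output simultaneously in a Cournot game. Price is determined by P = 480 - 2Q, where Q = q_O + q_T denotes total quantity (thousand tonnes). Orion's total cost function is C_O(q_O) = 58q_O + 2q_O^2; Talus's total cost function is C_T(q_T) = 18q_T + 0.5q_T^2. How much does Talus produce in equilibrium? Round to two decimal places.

79.22

Orion's profit: π_O = (480 - 2Q)q_O - (58q_O + 2q_O²). Setting ∂π_O/∂q_O = 0: 422 - 8q_O - 2(q_T) = 0.
Talus's profit: π_T = (480 - 2Q)q_T - (18q_T + (1/2)q_T²). Setting ∂π_T/∂q_T = 0: 462 - 5q_T - 2(q_O) = 0.
So q_O = (422 - 2q_T)/8 and q_T = (462 - 2q_O)/5.
Solving the pair: q_O = 593/18, q_T = 713/9.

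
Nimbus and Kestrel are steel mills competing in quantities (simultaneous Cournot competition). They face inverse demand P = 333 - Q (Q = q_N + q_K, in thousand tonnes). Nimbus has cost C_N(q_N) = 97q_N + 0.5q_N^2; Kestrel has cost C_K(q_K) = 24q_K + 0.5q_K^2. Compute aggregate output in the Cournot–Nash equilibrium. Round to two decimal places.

136.25

Nimbus's profit: π_N = (333 - Q)q_N - (97q_N + (1/2)q_N²). Setting ∂π_N/∂q_N = 0: 236 - 3q_N - (q_K) = 0.
Kestrel's first-order condition: 309 - 3q_K - (q_N) = 0.
So q_N = (236 - q_K)/3 and q_K = (309 - q_N)/3.
Substituting one into the other gives q_N = 399/8 and q_K = 691/8.
Total output Q = 399/8 + 691/8 = 545/4.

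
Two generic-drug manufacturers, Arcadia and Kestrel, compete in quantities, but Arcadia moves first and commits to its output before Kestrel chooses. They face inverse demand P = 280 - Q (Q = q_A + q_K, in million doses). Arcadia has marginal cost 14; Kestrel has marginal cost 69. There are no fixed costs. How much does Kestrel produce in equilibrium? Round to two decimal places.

25.25

Solve by backward induction. Given q_A, the follower Kestrel maximises π_K = (280 - q_A - q_K)q_K - 69q_K.
∂π_K/∂q_K = 211 - q_A - 2q_K = 0 gives the reaction function q_K = (211 - q_A)/2.
Arcadia substitutes q_K(q_A) into its own profit: π_A = q_A(280 - q_A - (211 - q_A)/2) - 14q_A = (349/2 - (1/2)q_A)q_A - 14q_A.
Maximising: ∂π_A/∂q_A = 321/2 - q_A = 0, giving q_A = 321/2.
Then q_K = (211 - 321/2)/2 = 101/4.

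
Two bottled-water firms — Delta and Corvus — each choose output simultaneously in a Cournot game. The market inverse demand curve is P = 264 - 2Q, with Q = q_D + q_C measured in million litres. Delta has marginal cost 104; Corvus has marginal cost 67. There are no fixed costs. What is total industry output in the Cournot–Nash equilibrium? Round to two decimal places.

59.50

Delta's profit: π_D = (264 - 2Q)q_D - (104q_D). Setting ∂π_D/∂q_D = 0: 160 - 4q_D - 2(q_C) = 0.
Corvus's profit: π_C = (264 - 2Q)q_C - (67q_C). Setting ∂π_C/∂q_C = 0: 197 - 4q_C - 2(q_D) = 0.
So q_D = (160 - 2q_C)/4 and q_C = (197 - 2q_D)/4.
Substituting one into the other gives q_D = 41/2 and q_C = 39.
Total output Q = 41/2 + 39 = 119/2.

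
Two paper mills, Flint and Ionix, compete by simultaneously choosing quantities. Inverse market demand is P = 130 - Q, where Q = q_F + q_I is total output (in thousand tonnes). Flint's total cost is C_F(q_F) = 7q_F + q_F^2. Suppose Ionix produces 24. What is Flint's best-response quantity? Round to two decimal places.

With the rival's output fixed at 24, Flint's profit is π_F = (130 - 24 - q_F)q_F - (7q_F + q_F²) = (106 - q_F)q_F - (7q_F + q_F²).
∂π_F/∂q_F = 99 - 4q_F = 0, so q_F = 99/4.

24.75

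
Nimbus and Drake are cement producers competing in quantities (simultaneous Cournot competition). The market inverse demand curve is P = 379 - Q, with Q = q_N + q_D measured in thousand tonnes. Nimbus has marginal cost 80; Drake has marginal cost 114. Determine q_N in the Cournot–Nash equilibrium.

Nimbus's profit: π_N = (379 - Q)q_N - (80q_N). Setting ∂π_N/∂q_N = 0: 299 - 2q_N - (q_D) = 0.
Drake's first-order condition: 265 - 2q_D - (q_N) = 0.
Best responses: q_N = (299 - q_D)/2, q_D = (265 - q_N)/2.
Substituting one into the other gives q_N = 111 and q_D = 77.

111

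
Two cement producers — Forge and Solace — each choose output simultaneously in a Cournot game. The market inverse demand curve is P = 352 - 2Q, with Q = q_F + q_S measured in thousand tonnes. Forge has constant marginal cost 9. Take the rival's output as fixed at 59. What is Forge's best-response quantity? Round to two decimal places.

56.25

With the rival's output fixed at 59, Forge's profit is π_F = (352 - 2·59 - 2q_F)q_F - (9q_F) = (234 - 2q_F)q_F - (9q_F).
∂π_F/∂q_F = 225 - 4q_F = 0, so q_F = 225/4.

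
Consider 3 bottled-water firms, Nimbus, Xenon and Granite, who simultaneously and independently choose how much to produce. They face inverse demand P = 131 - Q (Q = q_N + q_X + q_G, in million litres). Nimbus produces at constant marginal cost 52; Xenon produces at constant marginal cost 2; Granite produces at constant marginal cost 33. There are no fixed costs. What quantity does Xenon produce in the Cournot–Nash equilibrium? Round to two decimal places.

52.50

Nimbus's profit: π_N = (131 - Q)q_N - (52q_N). Setting ∂π_N/∂q_N = 0: 79 - 2q_N - (q_X + q_G) = 0.
Xenon's profit: π_X = (131 - Q)q_X - (2q_X). Setting ∂π_X/∂q_X = 0: 129 - 2q_X - (q_N + q_G) = 0.
Granite's first-order condition: 98 - 2q_G - (q_N + q_X) = 0.
Summing all 3 equations gives 306 − 4Q = 0, hence Q = 153/2.
Back-substituting: q_N = (79 − 153/2) = 5/2, q_X = (129 − 153/2) = 105/2, q_G = (98 − 153/2) = 43/2.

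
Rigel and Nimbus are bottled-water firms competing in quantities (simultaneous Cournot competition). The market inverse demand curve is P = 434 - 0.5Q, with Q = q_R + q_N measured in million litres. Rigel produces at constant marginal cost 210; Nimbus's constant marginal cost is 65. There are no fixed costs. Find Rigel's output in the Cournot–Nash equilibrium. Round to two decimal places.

Rigel's profit: π_R = (434 - 0.5Q)q_R - (210q_R). Setting ∂π_R/∂q_R = 0: 224 - q_R - (1/2)(q_N) = 0.
Nimbus's profit: π_N = (434 - 0.5Q)q_N - (65q_N). Setting ∂π_N/∂q_N = 0: 369 - q_N - (1/2)(q_R) = 0.
So q_R = (224 - (1/2)q_N) and q_N = (369 - (1/2)q_R).
Solving the pair: q_R = 158/3, q_N = 1028/3.

52.67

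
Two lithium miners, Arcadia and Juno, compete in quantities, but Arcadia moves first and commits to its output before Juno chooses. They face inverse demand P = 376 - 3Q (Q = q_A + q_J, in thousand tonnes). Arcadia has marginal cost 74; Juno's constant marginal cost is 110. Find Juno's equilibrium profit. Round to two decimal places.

784.08

The follower Juno best-responds to any q_A: π_J = (376 - 3Q)q_J - 110q_J.
Setting the follower's marginal profit to zero, 266 - 3q_A - 6q_J = 0, i.e. q_J = (266 - 3q_A)/6.
The leader anticipates this reaction. Substituting into P = 376 - 3Q gives P = 243 - (3/2)q_A, so π_A = (243 - (3/2)q_A)q_A - 74q_A.
Maximising: ∂π_A/∂q_A = 169 - 3q_A = 0, giving q_A = 169/3.
Then q_J = (266 - 3·(169/3))/6 = 97/6.
Price P = 376 - 3·(145/2) = 317/2.
Juno's profit: (317/2 - 110)·(97/6) = 784.0833.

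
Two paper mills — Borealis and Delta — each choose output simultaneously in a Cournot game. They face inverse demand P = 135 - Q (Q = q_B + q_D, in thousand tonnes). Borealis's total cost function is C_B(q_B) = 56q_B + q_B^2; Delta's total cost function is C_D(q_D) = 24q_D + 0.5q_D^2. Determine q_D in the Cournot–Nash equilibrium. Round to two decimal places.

33.18

Borealis's profit: π_B = (135 - Q)q_B - (56q_B + q_B²). Setting ∂π_B/∂q_B = 0: 79 - 4q_B - (q_D) = 0.
Delta's profit: π_D = (135 - Q)q_D - (24q_D + (1/2)q_D²). Setting ∂π_D/∂q_D = 0: 111 - 3q_D - (q_B) = 0.
Best responses: q_B = (79 - q_D)/4, q_D = (111 - q_B)/3.
Solving the pair: q_B = 126/11, q_D = 365/11.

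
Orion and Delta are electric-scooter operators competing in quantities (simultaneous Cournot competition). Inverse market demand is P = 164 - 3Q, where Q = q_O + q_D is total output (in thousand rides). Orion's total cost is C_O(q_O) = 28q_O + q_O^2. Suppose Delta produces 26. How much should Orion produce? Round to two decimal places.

7.25

With the rival's output fixed at 26, Orion's profit is π_O = (164 - 3·26 - 3q_O)q_O - (28q_O + q_O²) = (86 - 3q_O)q_O - (28q_O + q_O²).
∂π_O/∂q_O = 58 - 8q_O = 0, so q_O = 29/4.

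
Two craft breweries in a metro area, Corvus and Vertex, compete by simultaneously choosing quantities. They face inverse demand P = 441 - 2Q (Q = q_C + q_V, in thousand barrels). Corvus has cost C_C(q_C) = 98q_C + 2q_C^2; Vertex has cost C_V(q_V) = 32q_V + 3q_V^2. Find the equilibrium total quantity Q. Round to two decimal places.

Corvus's profit: π_C = (441 - 2Q)q_C - (98q_C + 2q_C²). Setting ∂π_C/∂q_C = 0: 343 - 8q_C - 2(q_V) = 0.
Vertex's first-order condition: 409 - 10q_V - 2(q_C) = 0.
So q_C = (343 - 2q_V)/8 and q_V = (409 - 2q_C)/10.
Solving the pair: q_C = 653/19, q_V = 1293/38.
Total output Q = 653/19 + 1293/38 = 68.3947.

68.39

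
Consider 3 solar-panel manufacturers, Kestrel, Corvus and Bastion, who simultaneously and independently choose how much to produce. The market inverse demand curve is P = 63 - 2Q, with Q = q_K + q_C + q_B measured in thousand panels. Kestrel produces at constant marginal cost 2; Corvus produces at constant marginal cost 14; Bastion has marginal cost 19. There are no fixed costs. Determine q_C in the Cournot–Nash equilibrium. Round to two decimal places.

5.25

Kestrel's profit: π_K = (63 - 2Q)q_K - (2q_K). Setting ∂π_K/∂q_K = 0: 61 - 4q_K - 2(q_C + q_B) = 0.
Corvus's first-order condition: 49 - 4q_C - 2(q_K + q_B) = 0.
Bastion's profit: π_B = (63 - 2Q)q_B - (19q_B). Setting ∂π_B/∂q_B = 0: 44 - 4q_B - 2(q_K + q_C) = 0.
Summing all 3 equations gives 154 − 8Q = 0, hence Q = 77/4.
Back-substituting: q_K = (61 − 77/2)/2 = 45/4, q_C = (49 − 77/2)/2 = 21/4, q_B = (44 − 77/2)/2 = 11/4.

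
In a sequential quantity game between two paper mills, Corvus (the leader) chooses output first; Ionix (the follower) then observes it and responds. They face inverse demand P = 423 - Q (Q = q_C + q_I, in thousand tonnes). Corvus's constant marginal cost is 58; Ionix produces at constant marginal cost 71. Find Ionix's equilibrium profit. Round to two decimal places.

6642.25

Solve by backward induction. Given q_C, the follower Ionix maximises π_I = (423 - q_C - q_I)q_I - 71q_I.
∂π_I/∂q_I = 352 - q_C - 2q_I = 0 gives the reaction function q_I = (352 - q_C)/2.
Corvus substitutes q_I(q_C) into its own profit: π_C = q_C(423 - q_C - (352 - q_C)/2) - 58q_C = (247 - (1/2)q_C)q_C - 58q_C.
The leader's first-order condition 189 - q_C = 0 yields q_C = 189.
Then q_I = (352 - 189)/2 = 163/2.
Price P = 423 - 541/2 = 305/2.
Ionix's profit: (305/2 - 71)·(163/2) = 6642.2500.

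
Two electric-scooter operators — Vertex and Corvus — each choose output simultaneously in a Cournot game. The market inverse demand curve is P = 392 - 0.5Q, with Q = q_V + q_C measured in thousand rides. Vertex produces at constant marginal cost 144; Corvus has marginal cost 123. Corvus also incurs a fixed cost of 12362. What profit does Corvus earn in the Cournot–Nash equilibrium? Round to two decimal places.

6326.89

Vertex's profit: π_V = (392 - 0.5Q)q_V - (144q_V). Setting ∂π_V/∂q_V = 0: 248 - q_V - (1/2)(q_C) = 0.
Corvus's first-order condition: 269 - q_C - (1/2)(q_V) = 0.
Rearranging gives the reaction functions q_V = (248 - (1/2)q_C) and q_C = (269 - (1/2)q_V).
Substituting one into the other gives q_V = 454/3 and q_C = 580/3.
Price P = 392 - (1/2)·(1034/3) = 659/3.
Corvus's profit: (659/3 - 123)·(580/3) - 12362 = 6326.8889.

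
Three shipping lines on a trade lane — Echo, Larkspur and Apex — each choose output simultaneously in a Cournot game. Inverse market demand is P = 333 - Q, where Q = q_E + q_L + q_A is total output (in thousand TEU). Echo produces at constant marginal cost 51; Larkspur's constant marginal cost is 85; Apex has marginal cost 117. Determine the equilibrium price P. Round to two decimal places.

146.50

Echo's profit: π_E = (333 - Q)q_E - (51q_E). Setting ∂π_E/∂q_E = 0: 282 - 2q_E - (q_L + q_A) = 0.
Larkspur's first-order condition: 248 - 2q_L - (q_E + q_A) = 0.
Apex's profit: π_A = (333 - Q)q_A - (117q_A). Setting ∂π_A/∂q_A = 0: 216 - 2q_A - (q_E + q_L) = 0.
Summing all 3 equations gives 746 − 4Q = 0, hence Q = 373/2.
Back-substituting: q_E = (282 − 373/2) = 191/2, q_L = (248 − 373/2) = 123/2, q_A = (216 − 373/2) = 59/2.
Total output Q = 373/2, so price P = 333 - 373/2 = 293/2.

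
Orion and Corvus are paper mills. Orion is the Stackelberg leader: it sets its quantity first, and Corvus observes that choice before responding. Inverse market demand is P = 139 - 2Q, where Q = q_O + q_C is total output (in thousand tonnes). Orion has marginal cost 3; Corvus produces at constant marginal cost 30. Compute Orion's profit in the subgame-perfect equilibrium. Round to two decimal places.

The follower Corvus best-responds to any q_O: π_C = (139 - 2Q)q_C - 30q_C.
Follower FOC: 109 - 2q_O - 4q_C = 0, so q_C(q_O) = (109 - 2q_O)/4.
The leader anticipates this reaction. Substituting into P = 139 - 2Q gives P = 169/2 - q_O, so π_O = (169/2 - q_O)q_O - 3q_O.
Leader FOC: 163/2 - 2q_O = 0, so q_O = 163/4.
Then q_C = (109 - 2·(163/4))/4 = 55/8.
Price P = 139 - 2·(381/8) = 175/4.
Orion's profit: (175/4 - 3)·(163/4) = 1660.5625.

1660.56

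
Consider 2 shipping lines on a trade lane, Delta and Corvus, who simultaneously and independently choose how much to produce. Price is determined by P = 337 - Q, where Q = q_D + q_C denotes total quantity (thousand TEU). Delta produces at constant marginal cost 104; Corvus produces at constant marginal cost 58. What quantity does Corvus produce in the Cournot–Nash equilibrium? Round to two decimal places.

108.33

Delta's profit: π_D = (337 - Q)q_D - (104q_D). Setting ∂π_D/∂q_D = 0: 233 - 2q_D - (q_C) = 0.
Corvus's profit: π_C = (337 - Q)q_C - (58q_C). Setting ∂π_C/∂q_C = 0: 279 - 2q_C - (q_D) = 0.
Rearranging gives the reaction functions q_D = (233 - q_C)/2 and q_C = (279 - q_D)/2.
Solving the pair: q_D = 187/3, q_C = 325/3.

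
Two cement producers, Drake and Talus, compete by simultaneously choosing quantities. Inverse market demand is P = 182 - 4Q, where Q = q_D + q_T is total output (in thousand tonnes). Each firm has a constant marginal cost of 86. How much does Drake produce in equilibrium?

A representative firm's profit is π_i = q_i(182 - 4Q) - 86q_i.
Setting ∂π_i/∂q_i = 0 with rivals' quantities fixed: 96 - 8q_i - 4q_j = 0.
By symmetry each firm produces the same amount; substituting q_j = q_i yields q_i = 96/12 = 8.

8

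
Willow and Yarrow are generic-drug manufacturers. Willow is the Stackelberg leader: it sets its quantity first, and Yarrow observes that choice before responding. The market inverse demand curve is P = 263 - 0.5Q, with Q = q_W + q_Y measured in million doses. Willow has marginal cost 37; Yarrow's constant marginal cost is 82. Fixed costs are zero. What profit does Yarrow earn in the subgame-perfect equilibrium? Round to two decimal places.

Solve by backward induction. Given q_W, the follower Yarrow maximises π_Y = (263 - (1/2)q_W - (1/2)q_Y)q_Y - 82q_Y.
∂π_Y/∂q_Y = 181 - (1/2)q_W - q_Y = 0 gives the reaction function q_Y = (181 - (1/2)q_W).
Willow substitutes q_Y(q_W) into its own profit: π_W = q_W(263 - (1/2)q_W - (181 - (1/2)q_W)/2) - 37q_W = (345/2 - (1/4)q_W)q_W - 37q_W.
Leader FOC: 271/2 - (1/2)q_W = 0, so q_W = 271.
Then q_Y = (181 - (1/2)·271) = 91/2.
Price P = 263 - (1/2)·(633/2) = 419/4.
Yarrow's profit: (419/4 - 82)·(91/2) = 1035.1250.

1035.13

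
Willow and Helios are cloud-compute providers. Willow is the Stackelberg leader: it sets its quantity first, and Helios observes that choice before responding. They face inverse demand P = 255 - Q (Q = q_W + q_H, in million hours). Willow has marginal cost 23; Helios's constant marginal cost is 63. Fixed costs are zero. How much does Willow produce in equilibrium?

136

Solve by backward induction. Given q_W, the follower Helios maximises π_H = (255 - q_W - q_H)q_H - 63q_H.
∂π_H/∂q_H = 192 - q_W - 2q_H = 0 gives the reaction function q_H = (192 - q_W)/2.
Willow substitutes q_H(q_W) into its own profit: π_W = q_W(255 - q_W - (192 - q_W)/2) - 23q_W = (159 - (1/2)q_W)q_W - 23q_W.
The leader's first-order condition 136 - q_W = 0 yields q_W = 136.
Then q_H = (192 - 136)/2 = 28.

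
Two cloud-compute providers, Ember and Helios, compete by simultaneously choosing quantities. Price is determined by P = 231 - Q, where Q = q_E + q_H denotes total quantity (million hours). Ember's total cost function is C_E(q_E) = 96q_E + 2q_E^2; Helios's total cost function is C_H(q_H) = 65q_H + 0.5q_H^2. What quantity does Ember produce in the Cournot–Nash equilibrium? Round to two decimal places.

Ember's profit: π_E = (231 - Q)q_E - (96q_E + 2q_E²). Setting ∂π_E/∂q_E = 0: 135 - 6q_E - (q_H) = 0.
Helios's first-order condition: 166 - 3q_H - (q_E) = 0.
So q_E = (135 - q_H)/6 and q_H = (166 - q_E)/3.
Solving the pair: q_E = 239/17, q_H = 861/17.

14.06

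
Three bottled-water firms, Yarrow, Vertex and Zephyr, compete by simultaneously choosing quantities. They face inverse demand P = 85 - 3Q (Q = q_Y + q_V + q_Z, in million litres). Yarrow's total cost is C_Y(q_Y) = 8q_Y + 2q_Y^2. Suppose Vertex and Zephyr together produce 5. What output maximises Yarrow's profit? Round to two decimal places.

6.20

With rivals' combined output fixed at 5, Yarrow's profit is π_Y = (85 - 3·5 - 3q_Y)q_Y - (8q_Y + 2q_Y²) = (70 - 3q_Y)q_Y - (8q_Y + 2q_Y²).
∂π_Y/∂q_Y = 62 - 10q_Y = 0, so q_Y = 31/5.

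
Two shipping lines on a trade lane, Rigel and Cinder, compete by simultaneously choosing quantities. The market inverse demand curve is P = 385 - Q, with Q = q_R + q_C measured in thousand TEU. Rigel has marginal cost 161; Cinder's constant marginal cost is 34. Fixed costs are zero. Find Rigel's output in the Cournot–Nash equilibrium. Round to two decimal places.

Rigel's profit: π_R = (385 - Q)q_R - (161q_R). Setting ∂π_R/∂q_R = 0: 224 - 2q_R - (q_C) = 0.
Cinder's profit: π_C = (385 - Q)q_C - (34q_C). Setting ∂π_C/∂q_C = 0: 351 - 2q_C - (q_R) = 0.
So q_R = (224 - q_C)/2 and q_C = (351 - q_R)/2.
Substituting one into the other gives q_R = 97/3 and q_C = 478/3.

32.33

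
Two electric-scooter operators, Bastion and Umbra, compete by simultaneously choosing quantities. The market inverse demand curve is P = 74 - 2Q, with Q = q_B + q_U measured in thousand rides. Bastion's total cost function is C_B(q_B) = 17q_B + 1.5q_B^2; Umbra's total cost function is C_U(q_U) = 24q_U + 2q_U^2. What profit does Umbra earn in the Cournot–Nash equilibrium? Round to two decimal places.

82.39

Bastion's profit: π_B = (74 - 2Q)q_B - (17q_B + (3/2)q_B²). Setting ∂π_B/∂q_B = 0: 57 - 7q_B - 2(q_U) = 0.
Umbra's first-order condition: 50 - 8q_U - 2(q_B) = 0.
So q_B = (57 - 2q_U)/7 and q_U = (50 - 2q_B)/8.
Solving the pair: q_B = 89/13, q_U = 59/13.
Price P = 74 - 2·(148/13) = 666/13.
Umbra's profit: (666/13)·(59/13) - 24·(59/13) - 2(59/13)² = 82.3905.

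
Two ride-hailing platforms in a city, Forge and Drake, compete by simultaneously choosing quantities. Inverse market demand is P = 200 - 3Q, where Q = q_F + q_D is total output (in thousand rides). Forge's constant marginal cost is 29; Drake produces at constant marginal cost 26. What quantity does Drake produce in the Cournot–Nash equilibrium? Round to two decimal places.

19.67

Forge's profit: π_F = (200 - 3Q)q_F - (29q_F). Setting ∂π_F/∂q_F = 0: 171 - 6q_F - 3(q_D) = 0.
Drake's profit: π_D = (200 - 3Q)q_D - (26q_D). Setting ∂π_D/∂q_D = 0: 174 - 6q_D - 3(q_F) = 0.
Rearranging gives the reaction functions q_F = (171 - 3q_D)/6 and q_D = (174 - 3q_F)/6.
Solving the pair: q_F = 56/3, q_D = 59/3.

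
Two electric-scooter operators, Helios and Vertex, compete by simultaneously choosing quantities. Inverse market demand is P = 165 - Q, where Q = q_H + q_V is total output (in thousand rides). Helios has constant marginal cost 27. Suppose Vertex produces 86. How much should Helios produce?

With the rival's output fixed at 86, Helios's profit is π_H = (165 - 86 - q_H)q_H - (27q_H) = (79 - q_H)q_H - (27q_H).
∂π_H/∂q_H = 52 - 2q_H = 0, so q_H = 26.

26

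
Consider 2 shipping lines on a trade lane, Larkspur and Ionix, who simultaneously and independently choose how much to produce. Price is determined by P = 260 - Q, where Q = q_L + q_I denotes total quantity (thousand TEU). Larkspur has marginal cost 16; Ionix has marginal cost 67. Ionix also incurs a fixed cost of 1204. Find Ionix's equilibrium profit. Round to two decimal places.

1036.44

Larkspur's profit: π_L = (260 - Q)q_L - (16q_L). Setting ∂π_L/∂q_L = 0: 244 - 2q_L - (q_I) = 0.
Ionix's profit: π_I = (260 - Q)q_I - (67q_I). Setting ∂π_I/∂q_I = 0: 193 - 2q_I - (q_L) = 0.
So q_L = (244 - q_I)/2 and q_I = (193 - q_L)/2.
Substituting one into the other gives q_L = 295/3 and q_I = 142/3.
Price P = 260 - 437/3 = 343/3.
Ionix's profit: (343/3 - 67)·(142/3) - 1204 = 1036.4444.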